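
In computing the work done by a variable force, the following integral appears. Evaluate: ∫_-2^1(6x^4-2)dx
Step 1: Find antiderivative F(x)=(6/5)x^5 - 2x
Step 2: F(1) - F(-2)=-4/5 - (-172/5)=168/5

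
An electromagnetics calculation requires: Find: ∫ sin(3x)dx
Using substitution u = 3x: ∫ sin(u) du/3 = -cos(u)/3 + C

Answer: (-1/3)cos(3x) + C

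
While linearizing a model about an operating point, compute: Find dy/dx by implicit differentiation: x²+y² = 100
Differentiate both sides: 2x + 2y·(dy/dx)=0
Solve: dy/dx=-2x/(2y)=-x/y

Answer: dy/dx=-x/y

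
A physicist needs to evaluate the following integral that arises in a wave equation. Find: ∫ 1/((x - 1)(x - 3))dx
Partial fractions: 1/((x-1)(x-3))=A/(x-1) + B/(x-3)
A=-1/2, B=1/2
∫ [-1/2· 1/(x-1) + 1/2· 1/(x-3)] dx
=(1/2)[ln|x-3| - ln|x-1|] + C

Answer: (1/2)·ln|(x-3)/(x-1)| + C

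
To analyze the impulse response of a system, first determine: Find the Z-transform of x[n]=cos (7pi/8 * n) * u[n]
Z{cos(w0*n)*u[n]}=z(z - cos(w0))/(z^2 - 2z*cos(w0) + 1)
With w0=7pi/8: X(z)=z(z - cos(7pi/8))/(z^2 - 2z*cos(7pi/8) + 1)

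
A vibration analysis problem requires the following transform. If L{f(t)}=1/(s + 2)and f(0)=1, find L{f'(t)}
L{f'(t)}=s·F(s) - f(0)=s/(s + 2) - 1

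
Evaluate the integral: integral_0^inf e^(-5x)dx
integral_0^inf e^(-5x) dx = [-1/5 * e^(-5x)]_0^inf
= 0 - (-1/5) = 1/5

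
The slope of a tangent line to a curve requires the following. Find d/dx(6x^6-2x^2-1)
Power rule: d/dx(ax^n) = n·a·x^(n-1)
Term by term: 36·x^5 - 4·x

Answer: 36x^5 - 4x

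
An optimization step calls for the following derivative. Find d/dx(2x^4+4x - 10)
Power rule: d/dx(ax^n) = n·a·x^(n-1)
Term by term: 8·x^3 + 4

Answer: 8x^3 + 4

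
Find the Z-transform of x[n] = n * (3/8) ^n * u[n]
Using the property Z{n * a^n * u[n]} = az/(z-a)^2
With a = 3/8: X(z) = (3/8)z/(z - 3/8)^2, |z| > 3/8

Answer: (3/8)z/(z - 3/8)^2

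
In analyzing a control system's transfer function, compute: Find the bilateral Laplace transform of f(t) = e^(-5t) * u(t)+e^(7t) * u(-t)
For e^(-5t) * u(t): L = 1/(s+5), Re(s) > -5
For e^(7t) * u(-t): L = -1/(s-7), Re(s) < 7
Combined: F(s) = 1/(s+5)-1/(s-7), -5 < Re(s) < 7

Answer: 1/(s+5)-1/(s-7), ROC: -5 < Re(s) < 7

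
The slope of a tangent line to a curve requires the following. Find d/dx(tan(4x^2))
Chain rule: d/dx[tan(u)]=sec²(u)·u' where u=4x^2
u'=8x

Answer: 8x·sec²(4x^2)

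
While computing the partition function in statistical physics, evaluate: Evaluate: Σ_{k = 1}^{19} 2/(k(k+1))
Partial fractions: 2/(k(k + 1)) = 2/k - 2/(k + 1)
Telescoping sum: 2(1 - 1/20) = 2·19/20

Answer: 19/10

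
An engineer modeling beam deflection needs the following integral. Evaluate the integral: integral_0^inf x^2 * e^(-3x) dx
This is a Gamma integral. Substitute u=3x (du=3 dx):
integral_0^inf x^2 * e^(-3x) dx=(1/3^3) integral_0^inf u^2 * e^(-u) du
=Gamma(3)/3^3=2!/3^3=2/27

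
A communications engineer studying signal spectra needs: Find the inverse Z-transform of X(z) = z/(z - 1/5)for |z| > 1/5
Standard pair: z/(z-a) <-> a^n * u[n] for causal signals
With a=1/5: x[n]=(1/5)^n * u[n]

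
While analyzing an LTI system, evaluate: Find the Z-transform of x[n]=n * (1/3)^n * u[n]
Using the property Z{n * a^n * u[n]}=az/(z-a)^2
With a=1/3: X(z)=(1/3)z/(z - 1/3)^2, |z| > 1/3

Answer: (1/3)z/(z - 1/3)^2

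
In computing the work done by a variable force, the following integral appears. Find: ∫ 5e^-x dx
Since d/dx[e^-x]=- e^-x, we get -5e^-x + C

Answer: -5e^-x + C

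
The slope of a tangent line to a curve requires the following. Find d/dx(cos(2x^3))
Chain rule: d/dx[cos(u)] = -sin(u)·u' where u = 2x^3
u' = 6x^2

Answer: -6x^2·sin(2x^3)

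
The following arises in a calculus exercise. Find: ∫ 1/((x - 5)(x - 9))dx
Partial fractions: 1/((x-5)(x-9)) = A/(x-5)+B/(x-9)
A = -1/4, B = 1/4
∫ [-1/4· 1/(x-5)+1/4· 1/(x-9)] dx
= (1/4)[ln|x-9| - ln|x-5|]+C

Answer: (1/4)·ln|(x-9)/(x-5)|+C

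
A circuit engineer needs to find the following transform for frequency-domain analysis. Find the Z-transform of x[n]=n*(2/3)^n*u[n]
Using the property Z{n * a^n * u[n]} = az/(z-a)^2
With a = 2/3: X(z) = (2/3)z/(z - 2/3)^2, |z| > 2/3

Answer: (2/3)z/(z - 2/3)^2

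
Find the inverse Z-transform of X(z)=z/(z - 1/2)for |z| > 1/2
Standard pair: z/(z-a) <-> a^n * u[n] for causal signals
With a=1/2: x[n]=(1/2)^n * u[n]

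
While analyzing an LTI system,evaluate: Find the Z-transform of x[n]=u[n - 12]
Using the time-shift property: Z{u[n-12]}=z^(-12)*z/(z-1)
=z^(-11)/(z-1)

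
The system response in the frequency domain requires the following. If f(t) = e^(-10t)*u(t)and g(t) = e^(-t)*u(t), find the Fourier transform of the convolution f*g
By the convolution theorem: F{f * g} = F(omega) * G(omega)
F(omega) = 1/(10+j * omega), G(omega) = 1/(1+j * omega)
F{f * g} = 1/((10+j * omega)(1+j * omega))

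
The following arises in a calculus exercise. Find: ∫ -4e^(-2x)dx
Since d/dx[e^(-2x)]=-2e^(-2x), we get 2 e^(-2x) + C

Answer: 2e^(-2x) + C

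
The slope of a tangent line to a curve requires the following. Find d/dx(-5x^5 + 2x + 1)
Power rule: d/dx(ax^n) = n·a·x^(n-1)
Term by term: -25·x^4 + 2

Answer: -25x^4 + 2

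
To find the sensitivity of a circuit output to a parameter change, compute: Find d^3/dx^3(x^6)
Apply power rule 3 times:
d^1: 6x^5
d^2: 30x^4
d^3: 120x^3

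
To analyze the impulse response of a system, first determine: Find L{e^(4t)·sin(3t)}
First shifting: L{e^(at)f(t)} = F(s-a)
L{sin(3t)} = 3/(s²+9)
Shift: 3/((s-4)²+9)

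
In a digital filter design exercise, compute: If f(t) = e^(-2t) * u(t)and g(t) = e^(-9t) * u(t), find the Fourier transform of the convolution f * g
By the convolution theorem: F{f * g}=F(omega) * G(omega)
F(omega)=1/(2+j * omega), G(omega)=1/(9+j * omega)
F{f * g}=1/((2+j * omega)(9+j * omega))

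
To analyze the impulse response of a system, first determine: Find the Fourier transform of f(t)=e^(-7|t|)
Using the standard pair: F{e^(-a|t|)}=2a/(a^2 + omega^2)
With a=7: F(omega)=14/(49 + omega^2)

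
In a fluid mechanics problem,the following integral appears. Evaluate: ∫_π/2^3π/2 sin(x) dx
Antiderivative: -cos(x)
Evaluate at bounds: [-cos(1·3π/2)/1] - [-cos(1·π/2)/1]
= (-(0)+(0))/1 = 0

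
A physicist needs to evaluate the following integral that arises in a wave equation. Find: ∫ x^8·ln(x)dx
By parts: u=ln(x), dv=x^8 dx
du=1/x dx, v=x^9/9
=x^9·ln(x)/9 - ∫ x^8/9 dx
=x^9·ln(x)/9 - x^9/81+C

Answer: x^9(ln(x)/9-1/81)+C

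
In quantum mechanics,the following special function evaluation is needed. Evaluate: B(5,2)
B(x,y) = Γ(x)Γ(y)/Γ(x+y) = (x-1)!(y-1)!/(x+y-1)!
B(5,2) = 4!·1!/6! = 1/30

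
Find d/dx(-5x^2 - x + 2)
Power rule: d/dx(ax^n) = n·a·x^(n-1)
Term by term: -10·x - 1

Answer: -10x - 1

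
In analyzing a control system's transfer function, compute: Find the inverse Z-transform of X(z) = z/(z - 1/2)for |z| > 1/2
Standard pair: z/(z-a) <-> a^n * u[n] for causal signals
With a = 1/2: x[n] = (1/2)^n * u[n]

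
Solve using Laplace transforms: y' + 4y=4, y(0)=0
Take L of both sides: sY(s)-0+4Y(s) = 4/s
Y(s)(s+4) = 4/s+0
Y(s) = 4/(s(s+4))+0/(s+4)
Partial fractions: 4/(s(s+4)) = 1/s - 1/(s+4)
So Y(s) = 1/s - 1/(s+4)
Inverse transform (L^(-1){1/s} = 1, L^(-1){1/(s+4)} = e^(-4t)):

Answer: y(t) = 1 - e^(-4t)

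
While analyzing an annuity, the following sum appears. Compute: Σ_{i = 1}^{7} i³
Using formula: Σ i^3=[n(n+1)/2]²=[7·8/2]²=784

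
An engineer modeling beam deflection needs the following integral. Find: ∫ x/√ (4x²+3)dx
Let u=4x² + 3, du=8x dx
∫ (1/8)·u^(-1/2) du=√u/4 + C

Answer: √(4x² + 3)/4 + C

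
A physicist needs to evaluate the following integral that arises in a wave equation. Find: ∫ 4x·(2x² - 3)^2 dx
Let u=2x² - 3, du=4x dx
∫ u^2 du=u^3/3 + C

Answer: (2x² - 3)^3/3 + C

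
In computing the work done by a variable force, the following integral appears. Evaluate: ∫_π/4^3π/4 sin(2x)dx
Antiderivative: -cos(2x)/2
Evaluate at bounds: [-cos(2·3π/4)/2] - [-cos(2·π/4)/2]
= (-(0) + (0))/2 = 0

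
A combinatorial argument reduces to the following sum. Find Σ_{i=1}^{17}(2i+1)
=2·Σ i+1·17=2·153+17=323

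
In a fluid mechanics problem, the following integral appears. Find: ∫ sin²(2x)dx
Using identity sin²(u) = (1 - cos(2u))/2:
∫ (1 - cos(4x))/2 dx = x/2 - sin(4x)/8+C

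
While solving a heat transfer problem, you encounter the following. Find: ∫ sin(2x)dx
Using substitution u=2x: ∫ sin(u) du/2=-cos(u)/2+C

Answer: (-1/2)cos(2x)+C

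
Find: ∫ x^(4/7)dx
Power rule: ∫ x^(4/7) dx = x^(11/7)/(11/7)+C

Answer: (7/11)·x^(11/7)+C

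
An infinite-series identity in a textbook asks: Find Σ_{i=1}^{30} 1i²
= 1·n(n + 1)(2n + 1)/6 = 1·30·31·61/6 = 9455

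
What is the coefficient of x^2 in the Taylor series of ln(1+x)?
ln(1+x)=Σ (-1)^(n+1) x^n/n
Coefficient of x^2=(-1)^3/2=-1/2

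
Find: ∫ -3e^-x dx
Since d/dx[e^-x] = - e^-x, we get 3e^-x + C

Answer: 3e^-x + C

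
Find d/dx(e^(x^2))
Chain rule: d/dx[e^u] = e^u · u' where u = x^2
u' = 2x

Answer: 2x·e^(x^2)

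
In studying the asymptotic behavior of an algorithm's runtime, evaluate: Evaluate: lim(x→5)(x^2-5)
Polynomial is continuous, so substitute x=5:
1·5^2-5=20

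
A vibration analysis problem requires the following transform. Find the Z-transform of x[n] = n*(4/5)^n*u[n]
Using the property Z{n*a^n*u[n]} = az/(z-a)^2
With a = 4/5: X(z) = (4/5)z/(z - 4/5)^2, |z| > 4/5

Answer: (4/5)z/(z - 4/5)^2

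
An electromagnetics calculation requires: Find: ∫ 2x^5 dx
Using power rule: ∫ 2x^5 dx=2/6 x^6 + C=(1/3)x^6 + C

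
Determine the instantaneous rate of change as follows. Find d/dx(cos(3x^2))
Chain rule: d/dx[cos(u)] = -sin(u)·u' where u = 3x^2
u' = 6x

Answer: -6x·sin(3x^2)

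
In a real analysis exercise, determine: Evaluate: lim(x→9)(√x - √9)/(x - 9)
Multiply by conjugate (√x+√9)/(√x+√9):
= (x - 9)/((x - 9)(√x+√9)) = 1/(√x+√9)
As x → 9: 1/(2√9)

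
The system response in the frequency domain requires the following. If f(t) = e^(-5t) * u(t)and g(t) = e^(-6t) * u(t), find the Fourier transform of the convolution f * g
By the convolution theorem: F{f*g} = F(omega)*G(omega)
F(omega) = 1/(5+j*omega), G(omega) = 1/(6+j*omega)
F{f*g} = 1/((5+j*omega)(6+j*omega))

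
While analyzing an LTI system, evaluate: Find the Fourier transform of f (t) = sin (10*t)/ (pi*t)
sin(W*t)/(pi*t)=(W/pi)*sinc(W*t/pi) is the impulse response of the ideal low-pass filter with cutoff W (here W=10).
Its Fourier transform is a rectangular function:
F(omega)=1 for |omega| < 10, 0 otherwise

Answer: rect(omega/20) [i.e., 1 for |omega| < 10, 0 otherwise]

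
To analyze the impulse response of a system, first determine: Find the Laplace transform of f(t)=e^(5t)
L{e^(at)} = 1/(s-a)
L{e^(5t)} = 1/(s-5)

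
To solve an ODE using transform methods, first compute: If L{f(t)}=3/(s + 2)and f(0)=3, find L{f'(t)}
L{f'(t)}=s·F(s) - f(0)=3s/(s + 2) - 3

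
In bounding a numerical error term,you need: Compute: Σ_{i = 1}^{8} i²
Using formula: Σ i^2 = n(n+1)(2n+1)/6 = 8·9·17/6 = 204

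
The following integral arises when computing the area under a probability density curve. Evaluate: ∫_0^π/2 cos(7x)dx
Antiderivative: sin(7x)/7
Evaluate at bounds: [sin(7·π/2)/7] - [sin(7·0)/7]
=((-1) - (0))/7=-1/7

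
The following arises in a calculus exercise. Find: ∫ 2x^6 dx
Using power rule: ∫ 2x^6 dx = 2/7 x^7 + C = (2/7)x^7 + C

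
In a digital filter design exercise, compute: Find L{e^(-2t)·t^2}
First shifting: L{e^(at)f(t)}=F(s-a)
L{t^2}=2/s^3
Shift s → s + 2: 2/(s + 2)^3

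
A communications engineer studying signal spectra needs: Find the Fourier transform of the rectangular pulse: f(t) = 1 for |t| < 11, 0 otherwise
F(omega) = integral from -11 to 11 of e^(-j*omega*t) dt
= 2*sin(11*omega)/omega = 22*sinc(11*omega/pi)

Answer: 2*sin(11*omega)/omega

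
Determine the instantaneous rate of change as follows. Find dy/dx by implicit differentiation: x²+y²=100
Differentiate both sides: 2x+2y·(dy/dx)=0
Solve: dy/dx=-2x/(2y)=-x/y

Answer: dy/dx=-x/y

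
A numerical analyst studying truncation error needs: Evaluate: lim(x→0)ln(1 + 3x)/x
L'Hôpital (0/0): lim 3/(1+3x) / 1=3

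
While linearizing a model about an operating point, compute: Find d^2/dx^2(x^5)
Apply power rule 2 times:
d^1: 5x^4
d^2: 20x^3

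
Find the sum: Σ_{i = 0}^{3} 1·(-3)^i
Geometric series: S = a(1 - r^n)/(1 - r)
a = 1, r = -3, n = 4
S = 1(1-81)/4 = -20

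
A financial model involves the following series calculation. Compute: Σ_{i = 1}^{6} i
Using formula: Σ i^1=n(n+1)/2=6·7/2=21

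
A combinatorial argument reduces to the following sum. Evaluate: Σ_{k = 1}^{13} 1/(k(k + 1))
Partial fractions: 1/(k(k+1)) = 1/k - 1/(k+1)
Telescoping sum: 1(1-1/14) = 1·13/14

Answer: 13/14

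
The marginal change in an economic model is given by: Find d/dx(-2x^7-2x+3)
Power rule: d/dx(ax^n) = n·a·x^(n-1)
Term by term: -14·x^6 - 2

Answer: -14x^6 - 2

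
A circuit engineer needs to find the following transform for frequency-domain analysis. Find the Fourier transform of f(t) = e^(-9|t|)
Using the standard pair: F{e^(-a|t|)}=2a/(a^2 + omega^2)
With a=9: F(omega)=18/(81 + omega^2)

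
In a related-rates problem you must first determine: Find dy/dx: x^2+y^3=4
Differentiate: 2x+3y^2·(dy/dx) = 0
dy/dx = -2x/(3y^2)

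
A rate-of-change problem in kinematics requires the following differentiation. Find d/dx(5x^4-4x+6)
Power rule: d/dx(ax^n)=n·a·x^(n-1)
Term by term: 20·x^3 - 4

Answer: 20x^3 - 4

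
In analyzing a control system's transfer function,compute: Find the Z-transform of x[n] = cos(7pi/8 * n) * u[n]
Z{cos(w0 * n) * u[n]} = z(z - cos(w0))/(z^2 - 2z * cos(w0) + 1)
With w0 = 7pi/8: X(z) = z(z - cos(7pi/8))/(z^2 - 2z * cos(7pi/8) + 1)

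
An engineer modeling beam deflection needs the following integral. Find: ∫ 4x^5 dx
Using power rule: ∫ 4x^5 dx = 4/6 x^6+C = (2/3)x^6+C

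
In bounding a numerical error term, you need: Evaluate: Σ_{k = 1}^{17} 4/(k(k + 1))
Partial fractions: 4/(k(k + 1)) = 4/k - 4/(k + 1)
Telescoping sum: 4(1 - 1/18) = 4·17/18

Answer: 34/9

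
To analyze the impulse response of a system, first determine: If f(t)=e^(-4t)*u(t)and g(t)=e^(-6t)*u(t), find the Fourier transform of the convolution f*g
By the convolution theorem: F{f*g}=F(omega)*G(omega)
F(omega)=1/(4 + j*omega), G(omega)=1/(6 + j*omega)
F{f*g}=1/((4 + j*omega)(6 + j*omega))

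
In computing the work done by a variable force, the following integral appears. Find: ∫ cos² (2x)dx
Using identity cos²(u)=(1 + cos(2u))/2:
∫ (1 + cos(4x))/2 dx=x/2 + sin(4x)/8 + C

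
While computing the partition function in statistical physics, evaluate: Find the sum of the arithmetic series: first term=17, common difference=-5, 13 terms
Last term: a_n=17+(13-1)·-5=-43
Sum=n(a_1+a_n)/2=13(17+(-43))/2=-169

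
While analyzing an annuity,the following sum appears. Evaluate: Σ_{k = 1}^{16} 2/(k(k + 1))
Partial fractions: 2/(k(k+1))=2/k - 2/(k+1)
Telescoping sum: 2(1-1/17)=2·16/17

Answer: 32/17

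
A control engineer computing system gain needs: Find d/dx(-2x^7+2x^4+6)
Power rule: d/dx(ax^n)=n·a·x^(n-1)
Term by term: -14·x^6 + 8·x^3

Answer: -14x^6 + 8x^3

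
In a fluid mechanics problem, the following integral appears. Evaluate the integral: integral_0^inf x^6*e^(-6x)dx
This is a Gamma integral. Substitute u=6x (du=6 dx):
integral_0^inf x^6*e^(-6x) dx=(1/6^7) integral_0^inf u^6*e^(-u) du
=Gamma(7)/6^7=6!/6^7=720/279936

Answer: 5/1944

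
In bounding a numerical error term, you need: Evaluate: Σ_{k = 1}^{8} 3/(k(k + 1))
Partial fractions: 3/(k(k+1))=3/k - 3/(k+1)
Telescoping sum: 3(1-1/9)=3·8/9

Answer: 8/3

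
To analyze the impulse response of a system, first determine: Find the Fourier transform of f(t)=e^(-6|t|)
Using the standard pair: F{e^(-a|t|)} = 2a/(a^2+omega^2)
With a = 6: F(omega) = 12/(36+omega^2)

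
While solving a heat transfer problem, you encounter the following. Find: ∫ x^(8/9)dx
Power rule: ∫ x^(8/9) dx=x^(17/9)/(17/9) + C

Answer: (9/17)·x^(17/9) + C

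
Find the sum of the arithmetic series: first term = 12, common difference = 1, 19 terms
Last term: a_n = 12+(19-1)·1 = 30
Sum = n(a_1+a_n)/2 = 19(12+30)/2 = 399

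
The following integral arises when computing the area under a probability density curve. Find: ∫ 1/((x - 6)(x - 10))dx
Partial fractions: 1/((x-6)(x-10)) = A/(x-6) + B/(x-10)
A = -1/4, B = 1/4
∫ [-1/4· 1/(x-6) + 1/4· 1/(x-10)] dx
= (1/4)[ln|x-10| - ln|x-6|] + C

Answer: (1/4)·ln|(x-10)/(x-6)| + C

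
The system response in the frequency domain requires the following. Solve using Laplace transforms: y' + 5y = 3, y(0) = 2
Take L of both sides: sY(s)-2+5Y(s) = 3/s
Y(s)(s+5) = 3/s+2
Y(s) = 3/(s(s+5))+2/(s+5)
Partial fractions: 3/(s(s+5)) = (3/5)/s - (3/5)/(s+5)
So Y(s) = (3/5)/s+(7/5)/(s+5)
Inverse transform (L^(-1){1/s} = 1, L^(-1){1/(s+5)} = e^(-5t)):

Answer: y(t) = 3/5+(7/5)·e^(-5t)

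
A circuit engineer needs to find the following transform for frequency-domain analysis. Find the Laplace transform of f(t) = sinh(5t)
L{sinh(at)} = a/(s²-a²)
L{sinh(5t)} = 5/(s²-25)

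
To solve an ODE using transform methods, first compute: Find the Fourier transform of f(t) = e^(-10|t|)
Using the standard pair: F{e^(-a|t|)}=2a/(a^2+omega^2)
With a=10: F(omega)=20/(100+omega^2)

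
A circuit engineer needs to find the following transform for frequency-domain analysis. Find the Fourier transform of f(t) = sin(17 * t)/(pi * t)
sin(W*t)/(pi*t)=(W/pi)*sinc(W*t/pi) is the impulse response of the ideal low-pass filter with cutoff W (here W=17).
Its Fourier transform is a rectangular function:
F(omega)=1 for |omega| < 17, 0 otherwise

Answer: rect(omega/34) [i.e., 1 for |omega| < 17, 0 otherwise]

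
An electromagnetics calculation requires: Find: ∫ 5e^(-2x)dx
Since d/dx[e^(-2x)] = -2e^(-2x), we get -5/2 e^(-2x) + C

Answer: (-5/2)e^(-2x) + C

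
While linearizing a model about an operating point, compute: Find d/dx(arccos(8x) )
d/dx[arccos(u)]=-u'/√(1-u²), u=8x, u'=8

Answer: -8/√(1-64x²)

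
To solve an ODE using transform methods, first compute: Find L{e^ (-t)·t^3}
First shifting: L{e^(at)f(t)} = F(s-a)
L{t^3} = 6/s^4
Shift s → s + 1: 6/(s + 1)^4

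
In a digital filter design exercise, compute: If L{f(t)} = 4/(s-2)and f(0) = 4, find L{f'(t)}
L{f'(t)}=s·F(s) - f(0)=4s/(s-2) - 4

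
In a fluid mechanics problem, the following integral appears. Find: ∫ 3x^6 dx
Using power rule: ∫ 3x^6 dx=3/7 x^7+C=(3/7)x^7+C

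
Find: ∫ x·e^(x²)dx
Let u = x², du = 2x dx
∫ (1/2)e^u du = e^u/2+C

Answer: e^(x²)/2+C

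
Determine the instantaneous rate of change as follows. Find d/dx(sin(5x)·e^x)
Product rule: (fg)' = f'g + fg'
f = sin(5x), f' = 5·cos(5x)
g = e^x, g' = e^x

Answer: 5·cos(5x)·e^x + sin(5x)·e^x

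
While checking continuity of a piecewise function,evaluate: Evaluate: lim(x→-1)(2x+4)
Polynomial is continuous, so substitute x=-1:
2·(-1) + 4=2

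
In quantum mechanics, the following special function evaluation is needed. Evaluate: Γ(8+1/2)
Γ(n+1/2)=(2n)!√π/(4^n·n!)
=20922789888000√π/(65536·40320)=(2027025/256)·√π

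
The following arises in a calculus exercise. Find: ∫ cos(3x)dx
Using substitution u=3x: ∫ cos(u) du/3=sin(u)/3+C

Answer: (1/3)sin(3x)+C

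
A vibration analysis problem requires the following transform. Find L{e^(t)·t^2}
First shifting: L{e^(at)f(t)} = F(s-a)
L{t^2} = 2/s^3
Shift s → s-1: 2/(s-1)^3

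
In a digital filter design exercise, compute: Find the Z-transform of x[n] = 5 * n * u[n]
Z{n*u[n]} = z/(z-1)^2
By linearity: Z{5*n*u[n]} = 5z/(z-1)^2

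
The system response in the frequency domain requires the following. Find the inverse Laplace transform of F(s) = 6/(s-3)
L^(-1){6/(s-a)} = c·e^(at)
Here a = 3, c = 6

Answer: 6e^(3t)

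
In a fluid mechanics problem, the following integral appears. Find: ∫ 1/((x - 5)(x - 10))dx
Partial fractions: 1/((x-5)(x-10))=A/(x-5)+B/(x-10)
A=-1/5, B=1/5
∫ [-1/5· 1/(x-5)+1/5· 1/(x-10)] dx
=(1/5)[ln|x-10| - ln|x-5|]+C

Answer: (1/5)·ln|(x-10)/(x-5)|+C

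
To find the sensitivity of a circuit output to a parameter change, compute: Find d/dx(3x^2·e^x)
Product rule: (fg)' = f'g+fg'
f = 3x^2, f' = 6x
g = e^x, g' = e^x

Answer: 6x·e^x+3x^2·e^x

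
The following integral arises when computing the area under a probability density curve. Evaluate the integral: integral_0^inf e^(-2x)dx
integral_0^inf e^(-2x) dx=[-1/2 * e^(-2x)]_0^inf
=0 - (-1/2)=1/2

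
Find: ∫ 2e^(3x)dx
Since d/dx[e^(3x)] = 3e^(3x), we get 2/3 e^(3x) + C

Answer: (2/3)e^(3x) + C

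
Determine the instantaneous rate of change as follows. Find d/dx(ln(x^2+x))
Chain rule: d/dx[ln(u)] = u'/u where u = x^2 + x
u' = 2x + 1

Answer: (2x + 1)/(x^2 + x)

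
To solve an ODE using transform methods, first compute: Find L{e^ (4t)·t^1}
First shifting: L{e^(at)f(t)}=F(s-a)
L{t^1}=1/s^2
Shift s → s-4: 1/(s-4)^2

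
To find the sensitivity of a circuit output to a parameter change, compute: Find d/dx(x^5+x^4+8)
Power rule: d/dx(ax^n)=n·a·x^(n-1)
Term by term: 5·x^4 + 4·x^3

Answer: 5x^4 + 4x^3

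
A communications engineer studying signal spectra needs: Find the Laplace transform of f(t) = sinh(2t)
L{sinh(at)} = a/(s²-a²)
L{sinh(2t)} = 2/(s²-4)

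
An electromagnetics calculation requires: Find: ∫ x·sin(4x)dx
By parts: u = x, dv = sin(4x) dx
du = dx, v = -cos(4x)/4
= -x·cos(4x)/4 + sin(4x)/4² + C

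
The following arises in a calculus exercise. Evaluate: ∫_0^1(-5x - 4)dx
Step 1: Find antiderivative F(x)=(-5/2)x^2 - 4x
Step 2: F(1) - F(0)=-13/2 - (0)=-13/2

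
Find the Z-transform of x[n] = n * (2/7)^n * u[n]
Using the property Z{n*a^n*u[n]} = az/(z-a)^2
With a = 2/7: X(z) = (2/7)z/(z - 2/7)^2, |z| > 2/7

Answer: (2/7)z/(z - 2/7)^2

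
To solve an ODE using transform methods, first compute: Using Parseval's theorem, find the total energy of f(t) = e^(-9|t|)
Parseval's theorem: E=integral |f(t)|^2 dt=(1/2pi) integral |F(omega)|^2 domega
E=integral_{-inf}^{inf} e^(-18|t|) dt=2*integral_0^inf e^(-18t) dt=2/(2*9)=1/9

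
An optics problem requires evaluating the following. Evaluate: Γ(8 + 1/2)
Γ(n + 1/2)=(2n)!√π/(4^n·n!)
=20922789888000√π/(65536·40320)=(2027025/256)·√π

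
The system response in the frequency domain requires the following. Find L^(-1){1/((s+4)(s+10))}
Partial fractions: 1/((s+4)(s+10)) = A/(s+4)+B/(s+10)
Cover-up: A = 1/(s+10)|_{s = -4} = 1/6; B = 1/(s+4)|_{s = -10} = -1/6
L^(-1) = (1/6)e^(-4t) - (1/6)e^(-10t)

Answer: (1/6)(e^(-4t) - e^(-10t))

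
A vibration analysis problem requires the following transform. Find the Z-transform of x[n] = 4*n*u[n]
Z{n * u[n]} = z/(z-1)^2
By linearity: Z{4 * n * u[n]} = 4z/(z-1)^2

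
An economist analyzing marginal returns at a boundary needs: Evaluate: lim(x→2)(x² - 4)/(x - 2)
Factor: (x² - 4) = (x-2)(x + 2)
Cancel (x-2): lim(x→2) (x + 2) = 4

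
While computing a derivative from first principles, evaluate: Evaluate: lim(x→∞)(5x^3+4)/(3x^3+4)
Divide numerator and denominator by x^3:
lim (5+4/x^3)/(3+4/x^3)=5/3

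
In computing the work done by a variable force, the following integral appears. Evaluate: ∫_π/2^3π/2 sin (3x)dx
Antiderivative: -cos(3x)/3
Evaluate at bounds: [-cos(3·3π/2)/3] - [-cos(3·π/2)/3]
=(-(0)+(0))/3=0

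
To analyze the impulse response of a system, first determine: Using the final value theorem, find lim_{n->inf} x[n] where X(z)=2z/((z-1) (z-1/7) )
Final value theorem: lim x[n]=lim_{z->1} (z-1)*X(z)
(z-1)*X(z)=2z/(z-1/7)
As z->1: 2/(1 - 1/7)=2/(6/7)=7/3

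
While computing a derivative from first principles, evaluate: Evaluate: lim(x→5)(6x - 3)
Polynomial is continuous, so substitute x = 5:
6·5-3 = 27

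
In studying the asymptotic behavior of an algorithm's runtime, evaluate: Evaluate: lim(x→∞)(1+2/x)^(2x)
Rewrite as [(1 + 2/x)^x]^2.
lim(1 + 2/x)^x=e^2, so limit=(e^2)^2=e^4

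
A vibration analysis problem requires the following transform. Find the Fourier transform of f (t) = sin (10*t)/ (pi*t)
sin(W * t)/(pi * t) = (W/pi) * sinc(W * t/pi) is the impulse response of the ideal low-pass filter with cutoff W (here W = 10).
Its Fourier transform is a rectangular function:
F(omega) = 1 for |omega| < 10, 0 otherwise

Answer: rect(omega/20) [i.e., 1 for |omega| < 10, 0 otherwise]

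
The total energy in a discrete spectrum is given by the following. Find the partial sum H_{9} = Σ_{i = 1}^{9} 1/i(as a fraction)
H_9=1 + 1/2 + 1/3 + ... + 1/9
=7129/2520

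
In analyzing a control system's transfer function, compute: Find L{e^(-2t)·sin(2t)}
First shifting: L{e^(at)f(t)} = F(s-a)
L{sin(2t)} = 2/(s² + 4)
Shift: 2/((s + 2)² + 4)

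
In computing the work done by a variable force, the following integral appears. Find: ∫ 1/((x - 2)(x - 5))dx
Partial fractions: 1/((x-2)(x-5))=A/(x-2)+B/(x-5)
A=-1/3, B=1/3
∫ [-1/3· 1/(x-2)+1/3· 1/(x-5)] dx
=(1/3)[ln|x-5| - ln|x-2|]+C

Answer: (1/3)·ln|(x-5)/(x-2)|+C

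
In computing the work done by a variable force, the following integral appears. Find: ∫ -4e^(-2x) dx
Since d/dx[e^(-2x)]=-2e^(-2x), we get 2 e^(-2x) + C

Answer: 2e^(-2x) + C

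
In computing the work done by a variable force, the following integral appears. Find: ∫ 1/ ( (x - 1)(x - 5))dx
Partial fractions: 1/((x-1)(x-5))=A/(x-1) + B/(x-5)
A=-1/4, B=1/4
∫ [-1/4· 1/(x-1) + 1/4· 1/(x-5)] dx
=(1/4)[ln|x-5| - ln|x-1|] + C

Answer: (1/4)·ln|(x-5)/(x-1)| + C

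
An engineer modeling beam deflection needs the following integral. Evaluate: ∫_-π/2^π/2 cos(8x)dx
Antiderivative: sin(8x)/8
Evaluate at bounds: [sin(8·π/2)/8] - [sin(8·-π/2)/8]
=((0) - (0))/8=0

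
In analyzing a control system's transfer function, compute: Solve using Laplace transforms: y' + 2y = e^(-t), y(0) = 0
Take L: sY - 0 + 2Y=1/(s + 1)
Y(s + 2)=1/(s + 1) + 0
Y=1/((s + 1)(s + 2)) + 0/(s + 2)
Partial fractions: 1/((s + 1)(s + 2))=1/(s + 1) - 1/(s + 2)
So Y=1/(s + 1) - 1/(s + 2)
Inverse Laplace transform (L^(-1){1/(s + 1)}=e^(-t), L^(-1){1/(s + 2)}=e^(-2t)):

Answer: y(t)=1·e^(-t) - e^(-2t)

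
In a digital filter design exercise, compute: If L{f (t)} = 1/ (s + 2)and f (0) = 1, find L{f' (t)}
L{f'(t)}=s·F(s) - f(0)=s/(s+2)-1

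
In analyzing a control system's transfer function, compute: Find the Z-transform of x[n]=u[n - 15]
Using the time-shift property: Z{u[n-15]}=z^(-15)*z/(z-1)
=z^(-14)/(z-1)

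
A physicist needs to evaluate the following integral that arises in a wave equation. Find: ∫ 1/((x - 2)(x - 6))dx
Partial fractions: 1/((x-2)(x-6))=A/(x-2)+B/(x-6)
A=-1/4, B=1/4
∫ [-1/4· 1/(x-2)+1/4· 1/(x-6)] dx
=(1/4)[ln|x-6| - ln|x-2|]+C

Answer: (1/4)·ln|(x-6)/(x-2)|+C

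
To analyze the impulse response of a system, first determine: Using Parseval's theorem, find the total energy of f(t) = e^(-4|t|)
Parseval's theorem: E = integral |f(t)|^2 dt = (1/2pi) integral |F(omega)|^2 domega
E = integral_{-inf}^{inf} e^(-8|t|) dt = 2 * integral_0^inf e^(-8t) dt = 2/(2 * 4) = 1/4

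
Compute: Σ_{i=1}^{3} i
Using formula: Σ i^1 = n(n+1)/2 = 3·4/2 = 6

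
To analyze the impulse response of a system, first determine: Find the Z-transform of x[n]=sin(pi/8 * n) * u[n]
Z{sin(w0*n)*u[n]}=z*sin(w0)/(z^2-2z*cos(w0)+1)
With w0=pi/8: X(z)=z*sin(pi/8)/(z^2-2z*cos(pi/8)+1)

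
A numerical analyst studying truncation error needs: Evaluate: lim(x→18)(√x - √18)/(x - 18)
Multiply by conjugate (√x + √18)/(√x + √18):
= (x - 18)/((x - 18)(√x + √18)) = 1/(√x + √18)
As x → 18: 1/(2√18)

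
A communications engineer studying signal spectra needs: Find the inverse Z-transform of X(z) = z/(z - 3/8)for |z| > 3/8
Standard pair: z/(z-a) <-> a^n * u[n] for causal signals
With a=3/8: x[n]=(3/8)^n * u[n]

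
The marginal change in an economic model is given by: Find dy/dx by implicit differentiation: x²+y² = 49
Differentiate both sides: 2x+2y·(dy/dx) = 0
Solve: dy/dx = -2x/(2y) = -x/y

Answer: dy/dx = -x/y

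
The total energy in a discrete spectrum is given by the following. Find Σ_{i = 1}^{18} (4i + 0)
= 4·Σ i+0·18 = 4·171+0 = 684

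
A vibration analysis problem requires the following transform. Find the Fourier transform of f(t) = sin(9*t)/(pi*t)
sin(W*t)/(pi*t)=(W/pi)*sinc(W*t/pi) is the impulse response of the ideal low-pass filter with cutoff W (here W=9).
Its Fourier transform is a rectangular function:
F(omega)=1 for |omega| < 9, 0 otherwise

Answer: rect(omega/18) [i.e., 1 for |omega| < 9, 0 otherwise]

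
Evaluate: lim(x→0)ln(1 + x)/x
L'Hôpital (0/0): lim 1/(1 + x) / 1 = 1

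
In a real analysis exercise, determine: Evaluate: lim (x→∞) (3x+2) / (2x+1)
Divide numerator and denominator by x:
lim (3 + 2/x)/(2 + 1/x) = 3/2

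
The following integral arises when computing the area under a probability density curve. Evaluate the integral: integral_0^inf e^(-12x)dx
integral_0^inf e^(-12x) dx=[-1/12 * e^(-12x)]_0^inf
=0 - (-1/12)=1/12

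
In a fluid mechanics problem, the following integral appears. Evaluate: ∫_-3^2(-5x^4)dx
Step 1: Find antiderivative F(x)=-x^5
Step 2: F(2) - F(-3)=-32 - (243)=-275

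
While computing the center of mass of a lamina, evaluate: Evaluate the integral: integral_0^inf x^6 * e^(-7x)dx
This is a Gamma integral. Substitute u = 7x (du = 7 dx):
integral_0^inf x^6*e^(-7x) dx = (1/7^7) integral_0^inf u^6*e^(-u) du
= Gamma(7)/7^7 = 6!/7^7 = 720/823543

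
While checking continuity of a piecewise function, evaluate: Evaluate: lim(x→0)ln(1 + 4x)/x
L'Hôpital (0/0): lim 4/(1 + 4x) / 1=4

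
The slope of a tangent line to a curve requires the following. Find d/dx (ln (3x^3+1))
Chain rule: d/dx[ln(u)] = u'/u where u = 3x^3+1
u' = 9x^2

Answer: (9x^2)/(3x^3+1)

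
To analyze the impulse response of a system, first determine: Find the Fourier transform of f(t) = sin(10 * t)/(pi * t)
sin(W*t)/(pi*t)=(W/pi)*sinc(W*t/pi) is the impulse response of the ideal low-pass filter with cutoff W (here W=10).
Its Fourier transform is a rectangular function:
F(omega)=1 for |omega| < 10, 0 otherwise

Answer: rect(omega/20) [i.e., 1 for |omega| < 10, 0 otherwise]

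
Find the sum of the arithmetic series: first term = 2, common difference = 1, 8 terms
Last term: a_n = 2+(8-1)·1 = 9
Sum = n(a_1+a_n)/2 = 8(2+9)/2 = 44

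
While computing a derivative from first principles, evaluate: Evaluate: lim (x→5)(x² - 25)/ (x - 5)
Factor: (x² - 25)=(x-5)(x + 5)
Cancel (x-5): lim(x→5) (x + 5)=10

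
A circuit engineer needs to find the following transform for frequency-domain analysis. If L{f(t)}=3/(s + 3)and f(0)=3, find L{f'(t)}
L{f'(t)} = s·F(s) - f(0) = 3s/(s + 3) - 3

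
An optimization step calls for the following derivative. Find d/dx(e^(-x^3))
Chain rule: d/dx[e^u] = e^u · u' where u = -x^3
u' = -3x^2

Answer: -3x^2·e^(-x^3)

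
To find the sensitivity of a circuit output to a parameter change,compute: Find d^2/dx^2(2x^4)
Apply power rule 2 times:
d^1: 8x^3
d^2: 24x^2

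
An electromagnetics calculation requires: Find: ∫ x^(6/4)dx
Power rule: ∫ x^(3/2) dx = x^(5/2)/(5/2) + C

Answer: (2/5)·x^(5/2) + C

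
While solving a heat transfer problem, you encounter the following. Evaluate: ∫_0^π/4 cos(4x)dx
Antiderivative: sin(4x)/4
Evaluate at bounds: [sin(4·π/4)/4] - [sin(4·0)/4]
=((0) - (0))/4=0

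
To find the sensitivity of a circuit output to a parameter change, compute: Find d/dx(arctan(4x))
d/dx[arctan(u)] = u'/(1 + u²), u = 4x, u' = 4

Answer: 4/(1 + 16x²)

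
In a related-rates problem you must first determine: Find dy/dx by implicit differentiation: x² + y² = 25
Differentiate both sides: 2x+2y·(dy/dx) = 0
Solve: dy/dx = -2x/(2y) = -x/y

Answer: dy/dx = -x/y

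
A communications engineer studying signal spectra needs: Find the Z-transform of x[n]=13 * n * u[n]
Z{n * u[n]} = z/(z-1)^2
By linearity: Z{13 * n * u[n]} = 13z/(z-1)^2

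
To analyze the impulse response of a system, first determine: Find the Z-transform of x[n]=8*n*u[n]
Z{n*u[n]} = z/(z-1)^2
By linearity: Z{8*n*u[n]} = 8z/(z-1)^2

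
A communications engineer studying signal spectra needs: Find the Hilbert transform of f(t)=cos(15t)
The Hilbert transform shifts each frequency component by -pi/2.
H{cos(wt)}=sin(wt)
With w=15: H{cos(15t)}=sin(15t)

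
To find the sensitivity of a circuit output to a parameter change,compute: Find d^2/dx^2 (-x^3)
Apply power rule 2 times:
d^1: -3x^2
d^2: -6x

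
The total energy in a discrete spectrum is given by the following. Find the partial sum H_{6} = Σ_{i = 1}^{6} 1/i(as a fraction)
H_6=1+1/2+1/3+...+1/6
=49/20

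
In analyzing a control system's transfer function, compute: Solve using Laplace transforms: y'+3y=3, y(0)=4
Take L of both sides: sY(s)-4+3Y(s)=3/s
Y(s)(s+3)=3/s+4
Y(s)=3/(s(s+3))+4/(s+3)
Partial fractions: 3/(s(s+3))=1/s - 1/(s+3)
So Y(s)=1/s+3/(s+3)
Inverse transform (L^(-1){1/s}=1, L^(-1){1/(s+3)}=e^(-3t)):

Answer: y(t)=1+3·e^(-3t)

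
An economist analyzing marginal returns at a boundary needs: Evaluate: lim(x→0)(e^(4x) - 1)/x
L'Hôpital (0/0): lim 4e^(4x)/1 = 4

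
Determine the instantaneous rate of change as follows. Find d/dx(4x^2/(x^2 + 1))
Quotient rule: (f/g)' = (f'g - fg')/g²
f = 4x^2, f' = 8x
g = x^2 + 1, g' = 2x

Answer: (8x·(x^2 + 1) - 8x^3)/(x^2 + 1)²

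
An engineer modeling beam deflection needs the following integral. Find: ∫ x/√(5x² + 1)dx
Let u = 5x²+1, du = 10x dx
∫ (1/10)·u^(-1/2) du = √u/5+C

Answer: √(5x²+1)/5+C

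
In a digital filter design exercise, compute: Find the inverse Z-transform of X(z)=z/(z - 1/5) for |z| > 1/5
Standard pair: z/(z-a) <-> a^n*u[n] for causal signals
With a=1/5: x[n]=(1/5)^n*u[n]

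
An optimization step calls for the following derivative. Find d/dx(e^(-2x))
Chain rule: d/dx[e^u] = e^u · u' where u = -2x
u' = -2

Answer: -2·e^(-2x)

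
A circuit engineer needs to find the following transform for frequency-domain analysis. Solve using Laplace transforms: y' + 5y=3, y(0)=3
Take L of both sides: sY(s) - 3 + 5Y(s) = 3/s
Y(s)(s + 5) = 3/s + 3
Y(s) = 3/(s(s + 5)) + 3/(s + 5)
Partial fractions: 3/(s(s + 5)) = (3/5)/s - (3/5)/(s + 5)
So Y(s) = (3/5)/s + (12/5)/(s + 5)
Inverse transform (L^(-1){1/s} = 1, L^(-1){1/(s + 5)} = e^(-5t)):

Answer: y(t) = 3/5 + (12/5)·e^(-5t)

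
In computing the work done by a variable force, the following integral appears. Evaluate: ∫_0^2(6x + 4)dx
Step 1: Find antiderivative F(x)=3x^2 + 4x
Step 2: F(2) - F(0)=20 - (0)=20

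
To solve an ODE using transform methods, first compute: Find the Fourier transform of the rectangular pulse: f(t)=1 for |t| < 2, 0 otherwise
F(omega) = integral from -2 to 2 of e^(-j*omega*t) dt
= 2*sin(2*omega)/omega = 4*sinc(2*omega/pi)

Answer: 2*sin(2*omega)/omega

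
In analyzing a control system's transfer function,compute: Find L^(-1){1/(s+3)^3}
L^(-1){1/(s-a)^n} = t^(n-1)·e^(at)/(n-1)!
Here a = -3, n = 3: t^2·e^(-3t)/2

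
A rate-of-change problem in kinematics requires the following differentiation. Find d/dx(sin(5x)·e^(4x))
Product rule: (fg)' = f'g+fg'
f = sin(5x), f' = 5·cos(5x)
g = e^(4x), g' = 4·e^(4x)

Answer: 5·cos(5x)·e^(4x)+4·sin(5x)·e^(4x)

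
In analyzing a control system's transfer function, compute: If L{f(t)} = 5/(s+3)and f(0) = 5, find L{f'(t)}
L{f'(t)}=s·F(s) - f(0)=5s/(s+3)-5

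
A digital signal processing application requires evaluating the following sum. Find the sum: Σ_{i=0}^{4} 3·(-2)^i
Geometric series: S=a(1 - r^n)/(1 - r)
a=3, r=-2, n=5
S=3(1 + 32)/3=33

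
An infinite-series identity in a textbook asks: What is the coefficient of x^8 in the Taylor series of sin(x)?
sin(x) has only odd powers. Coefficient of x^8=0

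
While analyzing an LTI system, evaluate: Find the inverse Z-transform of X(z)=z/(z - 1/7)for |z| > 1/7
Standard pair: z/(z-a) <-> a^n*u[n] for causal signals
With a=1/7: x[n]=(1/7)^n*u[n]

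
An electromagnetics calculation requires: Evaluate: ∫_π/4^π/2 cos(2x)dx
Antiderivative: sin(2x)/2
Evaluate at bounds: [sin(2·π/2)/2] - [sin(2·π/4)/2]
=((0) - (1))/2=-1/2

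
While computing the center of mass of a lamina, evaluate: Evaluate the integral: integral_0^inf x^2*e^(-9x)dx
This is a Gamma integral. Substitute u = 9x (du = 9 dx):
integral_0^inf x^2 * e^(-9x) dx = (1/9^3) integral_0^inf u^2 * e^(-u) du
= Gamma(3)/9^3 = 2!/9^3 = 2/729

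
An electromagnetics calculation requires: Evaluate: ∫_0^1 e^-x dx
Antiderivative: -e^-x
Evaluate: -(e^-1 - 1)

Answer: (e^-1 - 1)/(-1)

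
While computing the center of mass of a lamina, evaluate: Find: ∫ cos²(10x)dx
Using identity cos²(u) = (1+cos(2u))/2:
∫ (1+cos(20x))/2 dx = x/2+sin(20x)/40+C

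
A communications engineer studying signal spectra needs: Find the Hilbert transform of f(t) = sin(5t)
The Hilbert transform shifts each frequency component by -pi/2.
H{sin(wt)}=-cos(wt)
With w=5: H{sin(5t)}=-cos(5t)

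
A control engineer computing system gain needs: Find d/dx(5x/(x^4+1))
Quotient rule: (f/g)'=(f'g - fg')/g²
f=5x, f'=5
g=x^4 + 1, g'=4x^3

Answer: (5·(x^4 + 1) - 20x^4)/(x^4 + 1)²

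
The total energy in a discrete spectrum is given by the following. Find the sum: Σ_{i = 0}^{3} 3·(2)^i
Geometric series: S = a(1 - r^n)/(1 - r)
a = 3, r = 2, n = 4
S = 3(1 - 16)/-1 = 45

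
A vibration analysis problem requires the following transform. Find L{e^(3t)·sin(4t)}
First shifting: L{e^(at)f(t)}=F(s-a)
L{sin(4t)}=4/(s²+16)
Shift: 4/((s-3)²+16)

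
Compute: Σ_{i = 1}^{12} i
Using formula: Σ i^1 = n(n+1)/2 = 12·13/2 = 78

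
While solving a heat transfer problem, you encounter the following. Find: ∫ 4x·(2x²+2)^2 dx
Let u=2x²+2, du=4x dx
∫ u^2 du=u^3/3+C

Answer: (2x²+2)^3/3+C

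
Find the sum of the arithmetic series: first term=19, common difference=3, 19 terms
Last term: a_n = 19 + (19 - 1)·3 = 73
Sum = n(a_1 + a_n)/2 = 19(19 + 73)/2 = 874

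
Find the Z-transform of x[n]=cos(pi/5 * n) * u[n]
Z{cos(w0*n)*u[n]} = z(z - cos(w0))/(z^2 - 2z*cos(w0) + 1)
With w0 = pi/5: X(z) = z(z - cos(pi/5))/(z^2 - 2z*cos(pi/5) + 1)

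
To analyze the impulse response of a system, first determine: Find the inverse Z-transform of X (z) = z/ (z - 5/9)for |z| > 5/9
Standard pair: z/(z-a) <-> a^n*u[n] for causal signals
With a=5/9: x[n]=(5/9)^n*u[n]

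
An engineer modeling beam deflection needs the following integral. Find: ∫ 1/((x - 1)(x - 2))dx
Partial fractions: 1/((x-1)(x-2))=A/(x-1) + B/(x-2)
A=-1, B=1
∫ [-1· 1/(x-1) + 1· 1/(x-2)] dx
=(1)[ln|x-2| - ln|x-1|] + C

Answer: ln|(x-2)/(x-1)| + C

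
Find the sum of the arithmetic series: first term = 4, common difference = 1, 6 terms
Last term: a_n=4 + (6 - 1)·1=9
Sum=n(a_1 + a_n)/2=6(4 + 9)/2=39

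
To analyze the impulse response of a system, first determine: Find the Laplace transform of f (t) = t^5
L{t^n} = n!/s^(n + 1)
L{t^5} = 5!/s^6 = 120/s^6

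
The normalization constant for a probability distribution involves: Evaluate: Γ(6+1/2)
Γ(n + 1/2)=(2n)!√π/(4^n·n!)
=479001600√π/(4096·720)=(10395/64)·√π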